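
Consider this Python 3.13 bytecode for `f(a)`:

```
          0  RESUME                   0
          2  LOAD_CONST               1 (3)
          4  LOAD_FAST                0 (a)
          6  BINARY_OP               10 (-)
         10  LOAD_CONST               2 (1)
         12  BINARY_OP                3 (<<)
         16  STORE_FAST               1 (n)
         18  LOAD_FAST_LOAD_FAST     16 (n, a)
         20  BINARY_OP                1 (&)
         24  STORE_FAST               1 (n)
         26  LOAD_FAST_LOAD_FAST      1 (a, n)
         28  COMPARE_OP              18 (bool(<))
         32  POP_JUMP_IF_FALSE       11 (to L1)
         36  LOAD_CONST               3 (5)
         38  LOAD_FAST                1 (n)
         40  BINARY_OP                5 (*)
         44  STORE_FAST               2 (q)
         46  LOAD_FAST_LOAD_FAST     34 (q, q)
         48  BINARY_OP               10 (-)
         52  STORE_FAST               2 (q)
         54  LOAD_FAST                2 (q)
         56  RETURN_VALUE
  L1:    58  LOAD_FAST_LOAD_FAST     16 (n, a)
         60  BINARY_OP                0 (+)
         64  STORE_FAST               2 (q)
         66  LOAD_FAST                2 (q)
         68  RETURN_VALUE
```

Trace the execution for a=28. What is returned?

LOAD_CONST → push 3. Stack: [3]
LOAD_FAST a → push 28. Stack: [3, 28]
BINARY_OP - → 3 - 28 = -25. Stack: [-25]
LOAD_CONST → push 1. Stack: [-25, 1]
BINARY_OP << → -25 << 1 = -50. Stack: [-50]
STORE_FAST n → n=-50. Stack: []
LOAD_FAST_LOAD_FAST n,a → push -50,28. Stack: [-50, 28]
BINARY_OP & → -50 & 28 = 12. Stack: [12]
STORE_FAST n → n=12. Stack: []
LOAD_FAST_LOAD_FAST a,n → push 28,12. Stack: [28, 12]
COMPARE_OP bool(<) → 28 vs 12 = False. Stack: [False]
POP_JUMP_IF_FALSE → pop False; jump. Stack: []
LOAD_FAST_LOAD_FAST n,a → push 12,28. Stack: [12, 28]
BINARY_OP + → 12 + 28 = 40. Stack: [40]
STORE_FAST q → q=40. Stack: []
LOAD_FAST q → push 40. Stack: [40]
RETURN_VALUE → return 40.

40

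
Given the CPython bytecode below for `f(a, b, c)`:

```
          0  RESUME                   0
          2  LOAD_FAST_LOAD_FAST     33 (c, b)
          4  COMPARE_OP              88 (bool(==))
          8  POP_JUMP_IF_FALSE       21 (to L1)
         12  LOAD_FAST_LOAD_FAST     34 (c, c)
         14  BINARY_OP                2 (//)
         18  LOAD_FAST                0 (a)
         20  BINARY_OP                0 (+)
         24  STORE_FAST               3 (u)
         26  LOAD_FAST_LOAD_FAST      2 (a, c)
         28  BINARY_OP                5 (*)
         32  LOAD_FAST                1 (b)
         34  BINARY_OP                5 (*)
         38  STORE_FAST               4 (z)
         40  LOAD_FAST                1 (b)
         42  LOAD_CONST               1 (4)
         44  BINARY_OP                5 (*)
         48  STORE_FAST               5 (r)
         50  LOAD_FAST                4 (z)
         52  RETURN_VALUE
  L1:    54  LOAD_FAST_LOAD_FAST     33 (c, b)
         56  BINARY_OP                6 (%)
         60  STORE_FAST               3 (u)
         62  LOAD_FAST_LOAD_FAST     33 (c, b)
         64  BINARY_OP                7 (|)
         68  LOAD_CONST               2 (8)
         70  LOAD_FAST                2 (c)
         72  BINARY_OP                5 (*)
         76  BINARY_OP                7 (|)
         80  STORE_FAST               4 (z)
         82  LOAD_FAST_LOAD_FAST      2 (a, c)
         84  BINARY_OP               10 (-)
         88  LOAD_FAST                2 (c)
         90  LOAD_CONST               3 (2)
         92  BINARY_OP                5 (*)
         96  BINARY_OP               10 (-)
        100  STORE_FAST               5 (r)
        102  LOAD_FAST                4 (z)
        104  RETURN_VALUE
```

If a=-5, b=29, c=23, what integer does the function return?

LOAD_FAST_LOAD_FAST c,b → push 23,29. Stack: [23, 29]
COMPARE_OP bool(==) → 23 vs 29 = False. Stack: [False]
POP_JUMP_IF_FALSE → pop False; jump. Stack: []
LOAD_FAST_LOAD_FAST c,b → push 23,29. Stack: [23, 29]
BINARY_OP % → 23 % 29 = 23. Stack: [23]
STORE_FAST u → u=23. Stack: []
LOAD_FAST_LOAD_FAST c,b → push 23,29. Stack: [23, 29]
BINARY_OP | → 23 | 29 = 31. Stack: [31]
LOAD_CONST → push 8. Stack: [31, 8]
LOAD_FAST c → push 23. Stack: [31, 8, 23]
BINARY_OP * → 8 * 23 = 184. Stack: [31, 184]
BINARY_OP | → 31 | 184 = 191. Stack: [191]
STORE_FAST z → z=191. Stack: []
LOAD_FAST_LOAD_FAST a,c → push -5,23. Stack: [-5, 23]
BINARY_OP - → -5 - 23 = -28. Stack: [-28]
LOAD_FAST c → push 23. Stack: [-28, 23]
LOAD_CONST → push 2. Stack: [-28, 23, 2]
BINARY_OP * → 23 * 2 = 46. Stack: [-28, 46]
BINARY_OP - → -28 - 46 = -74. Stack: [-74]
STORE_FAST r → r=-74. Stack: []
LOAD_FAST z → push 191. Stack: [191]
RETURN_VALUE → return 191.

191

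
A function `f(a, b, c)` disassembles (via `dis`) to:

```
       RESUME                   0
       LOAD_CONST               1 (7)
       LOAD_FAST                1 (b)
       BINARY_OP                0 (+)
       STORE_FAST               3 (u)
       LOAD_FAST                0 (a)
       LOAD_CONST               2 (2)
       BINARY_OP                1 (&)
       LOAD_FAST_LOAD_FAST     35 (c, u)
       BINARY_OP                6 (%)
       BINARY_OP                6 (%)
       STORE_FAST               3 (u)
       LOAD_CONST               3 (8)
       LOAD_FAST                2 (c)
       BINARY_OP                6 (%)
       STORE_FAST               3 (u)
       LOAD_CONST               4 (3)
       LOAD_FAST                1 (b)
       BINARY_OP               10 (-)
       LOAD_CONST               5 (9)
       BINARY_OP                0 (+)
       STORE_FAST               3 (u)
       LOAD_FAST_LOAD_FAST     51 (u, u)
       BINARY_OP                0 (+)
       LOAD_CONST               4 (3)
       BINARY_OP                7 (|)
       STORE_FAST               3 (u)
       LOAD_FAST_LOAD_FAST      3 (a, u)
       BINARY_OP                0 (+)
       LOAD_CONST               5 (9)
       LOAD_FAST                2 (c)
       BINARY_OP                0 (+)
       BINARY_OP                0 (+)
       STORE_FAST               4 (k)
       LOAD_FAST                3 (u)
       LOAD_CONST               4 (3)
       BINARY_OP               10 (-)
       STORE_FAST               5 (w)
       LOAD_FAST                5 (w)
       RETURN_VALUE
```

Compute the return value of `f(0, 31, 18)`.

LOAD_CONST → push 7. Stack: [7]
LOAD_FAST b → push 31. Stack: [7, 31]
BINARY_OP + → 7 + 31 = 38. Stack: [38]
STORE_FAST u → u=38. Stack: []
LOAD_FAST a → push 0. Stack: [0]
LOAD_CONST → push 2. Stack: [0, 2]
BINARY_OP & → 0 & 2 = 0. Stack: [0]
LOAD_FAST_LOAD_FAST c,u → push 18,38. Stack: [0, 18, 38]
BINARY_OP % → 18 % 38 = 18. Stack: [0, 18]
BINARY_OP % → 0 % 18 = 0. Stack: [0]
STORE_FAST u → u=0. Stack: []
LOAD_CONST → push 8. Stack: [8]
LOAD_FAST c → push 18. Stack: [8, 18]
BINARY_OP % → 8 % 18 = 8. Stack: [8]
STORE_FAST u → u=8. Stack: []
LOAD_CONST → push 3. Stack: [3]
LOAD_FAST b → push 31. Stack: [3, 31]
BINARY_OP - → 3 - 31 = -28. Stack: [-28]
LOAD_CONST → push 9. Stack: [-28, 9]
BINARY_OP + → -28 + 9 = -19. Stack: [-19]
STORE_FAST u → u=-19. Stack: []
LOAD_FAST_LOAD_FAST u,u → push -19,-19. Stack: [-19, -19]
BINARY_OP + → -19 + -19 = -38. Stack: [-38]
LOAD_CONST → push 3. Stack: [-38, 3]
BINARY_OP | → -38 | 3 = -37. Stack: [-37]
STORE_FAST u → u=-37. Stack: []
LOAD_FAST_LOAD_FAST a,u → push 0,-37. Stack: [0, -37]
BINARY_OP + → 0 + -37 = -37. Stack: [-37]
LOAD_CONST → push 9. Stack: [-37, 9]
LOAD_FAST c → push 18. Stack: [-37, 9, 18]
BINARY_OP + → 9 + 18 = 27. Stack: [-37, 27]
BINARY_OP + → -37 + 27 = -10. Stack: [-10]
STORE_FAST k → k=-10. Stack: []
LOAD_FAST u → push -37. Stack: [-37]
LOAD_CONST → push 3. Stack: [-37, 3]
BINARY_OP - → -37 - 3 = -40. Stack: [-40]
STORE_FAST w → w=-40. Stack: []
LOAD_FAST w → push -40. Stack: [-40]
RETURN_VALUE → return -40.

-40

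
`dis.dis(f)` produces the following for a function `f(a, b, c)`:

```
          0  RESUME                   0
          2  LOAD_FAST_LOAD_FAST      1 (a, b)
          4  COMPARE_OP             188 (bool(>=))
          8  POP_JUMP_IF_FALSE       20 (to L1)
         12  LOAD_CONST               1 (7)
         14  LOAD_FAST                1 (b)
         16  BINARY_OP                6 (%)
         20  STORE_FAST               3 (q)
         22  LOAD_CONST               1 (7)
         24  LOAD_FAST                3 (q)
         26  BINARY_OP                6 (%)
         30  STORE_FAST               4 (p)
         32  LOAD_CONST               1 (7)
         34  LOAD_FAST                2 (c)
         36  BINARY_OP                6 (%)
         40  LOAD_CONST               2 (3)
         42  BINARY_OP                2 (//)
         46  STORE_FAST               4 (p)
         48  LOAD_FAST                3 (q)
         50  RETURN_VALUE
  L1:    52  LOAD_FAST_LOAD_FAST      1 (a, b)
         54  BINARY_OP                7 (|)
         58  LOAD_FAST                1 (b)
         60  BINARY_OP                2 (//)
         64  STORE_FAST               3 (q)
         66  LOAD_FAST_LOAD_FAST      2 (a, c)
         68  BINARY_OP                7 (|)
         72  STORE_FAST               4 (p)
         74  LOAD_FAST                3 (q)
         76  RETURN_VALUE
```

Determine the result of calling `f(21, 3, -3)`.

LOAD_FAST_LOAD_FAST a,b → push 21,3. Stack: [21, 3]
COMPARE_OP bool(>=) → 21 vs 3 = True. Stack: [True]
POP_JUMP_IF_FALSE → pop True; no jump. Stack: []
LOAD_CONST → push 7. Stack: [7]
LOAD_FAST b → push 3. Stack: [7, 3]
BINARY_OP % → 7 % 3 = 1. Stack: [1]
STORE_FAST q → q=1. Stack: []
LOAD_CONST → push 7. Stack: [7]
LOAD_FAST q → push 1. Stack: [7, 1]
BINARY_OP % → 7 % 1 = 0. Stack: [0]
STORE_FAST p → p=0. Stack: []
LOAD_CONST → push 7. Stack: [7]
LOAD_FAST c → push -3. Stack: [7, -3]
BINARY_OP % → 7 % -3 = -2. Stack: [-2]
LOAD_CONST → push 3. Stack: [-2, 3]
BINARY_OP // → -2 // 3 = -1. Stack: [-1]
STORE_FAST p → p=-1. Stack: []
LOAD_FAST q → push 1. Stack: [1]
RETURN_VALUE → return 1.

1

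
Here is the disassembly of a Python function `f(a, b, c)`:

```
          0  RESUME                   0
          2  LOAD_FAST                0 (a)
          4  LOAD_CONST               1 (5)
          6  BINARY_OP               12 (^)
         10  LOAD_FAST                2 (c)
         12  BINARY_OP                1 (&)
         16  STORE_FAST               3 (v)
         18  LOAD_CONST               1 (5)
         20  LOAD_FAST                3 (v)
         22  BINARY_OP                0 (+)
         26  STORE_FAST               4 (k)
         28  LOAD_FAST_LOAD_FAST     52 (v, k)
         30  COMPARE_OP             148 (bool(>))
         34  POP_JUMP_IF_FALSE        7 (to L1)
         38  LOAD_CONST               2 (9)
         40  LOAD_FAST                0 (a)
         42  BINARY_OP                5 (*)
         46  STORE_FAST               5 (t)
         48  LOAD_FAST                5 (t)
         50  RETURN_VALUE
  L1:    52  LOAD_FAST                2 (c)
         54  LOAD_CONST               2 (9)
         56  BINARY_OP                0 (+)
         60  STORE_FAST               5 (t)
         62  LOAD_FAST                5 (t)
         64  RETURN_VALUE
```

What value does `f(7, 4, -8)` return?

1

LOAD_FAST a → push 7. Stack: [7]
LOAD_CONST → push 5. Stack: [7, 5]
BINARY_OP ^ → 7 ^ 5 = 2. Stack: [2]
LOAD_FAST c → push -8. Stack: [2, -8]
BINARY_OP & → 2 & -8 = 0. Stack: [0]
STORE_FAST v → v=0. Stack: []
LOAD_CONST → push 5. Stack: [5]
LOAD_FAST v → push 0. Stack: [5, 0]
BINARY_OP + → 5 + 0 = 5. Stack: [5]
STORE_FAST k → k=5. Stack: []
LOAD_FAST_LOAD_FAST v,k → push 0,5. Stack: [0, 5]
COMPARE_OP bool(>) → 0 vs 5 = False. Stack: [False]
POP_JUMP_IF_FALSE → pop False; jump. Stack: []
LOAD_FAST c → push -8. Stack: [-8]
LOAD_CONST → push 9. Stack: [-8, 9]
BINARY_OP + → -8 + 9 = 1. Stack: [1]
STORE_FAST t → t=1. Stack: []
LOAD_FAST t → push 1. Stack: [1]
RETURN_VALUE → return 1.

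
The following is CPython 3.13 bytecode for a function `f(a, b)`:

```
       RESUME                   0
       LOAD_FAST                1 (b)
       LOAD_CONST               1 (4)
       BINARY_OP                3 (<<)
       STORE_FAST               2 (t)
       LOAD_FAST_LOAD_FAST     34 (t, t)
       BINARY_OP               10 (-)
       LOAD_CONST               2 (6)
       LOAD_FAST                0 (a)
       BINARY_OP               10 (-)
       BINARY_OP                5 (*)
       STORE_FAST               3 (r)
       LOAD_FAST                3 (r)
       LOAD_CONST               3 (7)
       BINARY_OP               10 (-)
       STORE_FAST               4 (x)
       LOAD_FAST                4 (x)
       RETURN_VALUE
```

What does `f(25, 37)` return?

LOAD_FAST b → push 37. Stack: [37]
LOAD_CONST → push 4. Stack: [37, 4]
BINARY_OP << → 37 << 4 = 592. Stack: [592]
STORE_FAST t → t=592. Stack: []
LOAD_FAST_LOAD_FAST t,t → push 592,592. Stack: [592, 592]
BINARY_OP - → 592 - 592 = 0. Stack: [0]
LOAD_CONST → push 6. Stack: [0, 6]
LOAD_FAST a → push 25. Stack: [0, 6, 25]
BINARY_OP - → 6 - 25 = -19. Stack: [0, -19]
BINARY_OP * → 0 * -19 = 0. Stack: [0]
STORE_FAST r → r=0. Stack: []
LOAD_FAST r → push 0. Stack: [0]
LOAD_CONST → push 7. Stack: [0, 7]
BINARY_OP - → 0 - 7 = -7. Stack: [-7]
STORE_FAST x → x=-7. Stack: []
LOAD_FAST x → push -7. Stack: [-7]
RETURN_VALUE → return -7.

-7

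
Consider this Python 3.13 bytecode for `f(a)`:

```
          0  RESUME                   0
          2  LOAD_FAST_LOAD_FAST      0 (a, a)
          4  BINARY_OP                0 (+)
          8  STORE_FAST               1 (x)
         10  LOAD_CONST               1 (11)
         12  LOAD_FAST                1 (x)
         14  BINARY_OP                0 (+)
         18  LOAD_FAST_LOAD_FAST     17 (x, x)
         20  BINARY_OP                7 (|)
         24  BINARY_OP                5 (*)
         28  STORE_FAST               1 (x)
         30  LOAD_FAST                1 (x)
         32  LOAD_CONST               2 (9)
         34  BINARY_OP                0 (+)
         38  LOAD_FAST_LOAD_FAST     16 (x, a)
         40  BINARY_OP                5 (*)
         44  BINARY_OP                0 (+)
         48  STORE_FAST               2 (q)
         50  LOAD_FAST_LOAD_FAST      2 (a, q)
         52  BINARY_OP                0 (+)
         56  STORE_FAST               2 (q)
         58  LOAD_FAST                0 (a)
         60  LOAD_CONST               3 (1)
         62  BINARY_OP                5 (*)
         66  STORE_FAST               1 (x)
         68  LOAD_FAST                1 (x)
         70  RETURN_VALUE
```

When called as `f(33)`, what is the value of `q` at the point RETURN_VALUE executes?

LOAD_FAST_LOAD_FAST a,a → push 33,33. Stack: [33, 33]
BINARY_OP + → 33 + 33 = 66. Stack: [66]
STORE_FAST x → x=66. Stack: []
LOAD_CONST → push 11. Stack: [11]
LOAD_FAST x → push 66. Stack: [11, 66]
BINARY_OP + → 11 + 66 = 77. Stack: [77]
LOAD_FAST_LOAD_FAST x,x → push 66,66. Stack: [77, 66, 66]
BINARY_OP | → 66 | 66 = 66. Stack: [77, 66]
BINARY_OP * → 77 * 66 = 5082. Stack: [5082]
STORE_FAST x → x=5082. Stack: []
LOAD_FAST x → push 5082. Stack: [5082]
LOAD_CONST → push 9. Stack: [5082, 9]
BINARY_OP + → 5082 + 9 = 5091. Stack: [5091]
LOAD_FAST_LOAD_FAST x,a → push 5082,33. Stack: [5091, 5082, 33]
BINARY_OP * → 5082 * 33 = 167706. Stack: [5091, 167706]
BINARY_OP + → 5091 + 167706 = 172797. Stack: [172797]
STORE_FAST q → q=172797. Stack: []
LOAD_FAST_LOAD_FAST a,q → push 33,172797. Stack: [33, 172797]
BINARY_OP + → 33 + 172797 = 172830. Stack: [172830]
STORE_FAST q → q=172830. Stack: []
LOAD_FAST a → push 33. Stack: [33]
LOAD_CONST → push 1. Stack: [33, 1]
BINARY_OP * → 33 * 1 = 33. Stack: [33]
STORE_FAST x → x=33. Stack: []
LOAD_FAST x → push 33. Stack: [33]
RETURN_VALUE → return 33.

172830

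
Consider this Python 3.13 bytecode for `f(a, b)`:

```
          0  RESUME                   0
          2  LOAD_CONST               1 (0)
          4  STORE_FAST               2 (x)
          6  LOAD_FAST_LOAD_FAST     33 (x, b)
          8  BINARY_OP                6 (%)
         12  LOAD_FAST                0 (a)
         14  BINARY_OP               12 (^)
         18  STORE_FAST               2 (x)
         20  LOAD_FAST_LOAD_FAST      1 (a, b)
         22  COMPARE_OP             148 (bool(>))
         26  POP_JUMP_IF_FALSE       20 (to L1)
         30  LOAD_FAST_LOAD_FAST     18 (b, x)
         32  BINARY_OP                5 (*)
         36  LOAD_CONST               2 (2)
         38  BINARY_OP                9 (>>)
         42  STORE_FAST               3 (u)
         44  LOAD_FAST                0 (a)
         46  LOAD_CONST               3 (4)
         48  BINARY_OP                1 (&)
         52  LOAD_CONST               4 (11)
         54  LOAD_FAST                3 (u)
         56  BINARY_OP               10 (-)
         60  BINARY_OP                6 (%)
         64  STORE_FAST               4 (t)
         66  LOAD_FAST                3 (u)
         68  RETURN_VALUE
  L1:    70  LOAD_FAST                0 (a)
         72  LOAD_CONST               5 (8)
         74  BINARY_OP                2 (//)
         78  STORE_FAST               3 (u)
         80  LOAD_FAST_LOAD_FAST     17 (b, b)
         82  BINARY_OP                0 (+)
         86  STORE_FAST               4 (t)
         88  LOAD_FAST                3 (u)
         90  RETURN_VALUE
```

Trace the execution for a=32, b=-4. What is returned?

LOAD_CONST → push 0. Stack: [0]
STORE_FAST x → x=0. Stack: []
LOAD_FAST_LOAD_FAST x,b → push 0,-4. Stack: [0, -4]
BINARY_OP % → 0 % -4 = 0. Stack: [0]
LOAD_FAST a → push 32. Stack: [0, 32]
BINARY_OP ^ → 0 ^ 32 = 32. Stack: [32]
STORE_FAST x → x=32. Stack: []
LOAD_FAST_LOAD_FAST a,b → push 32,-4. Stack: [32, -4]
COMPARE_OP bool(>) → 32 vs -4 = True. Stack: [True]
POP_JUMP_IF_FALSE → pop True; no jump. Stack: []
LOAD_FAST_LOAD_FAST b,x → push -4,32. Stack: [-4, 32]
BINARY_OP * → -4 * 32 = -128. Stack: [-128]
LOAD_CONST → push 2. Stack: [-128, 2]
BINARY_OP >> → -128 >> 2 = -32. Stack: [-32]
STORE_FAST u → u=-32. Stack: []
LOAD_FAST a → push 32. Stack: [32]
LOAD_CONST → push 4. Stack: [32, 4]
BINARY_OP & → 32 & 4 = 0. Stack: [0]
LOAD_CONST → push 11. Stack: [0, 11]
LOAD_FAST u → push -32. Stack: [0, 11, -32]
BINARY_OP - → 11 - -32 = 43. Stack: [0, 43]
BINARY_OP % → 0 % 43 = 0. Stack: [0]
STORE_FAST t → t=0. Stack: []
LOAD_FAST u → push -32. Stack: [-32]
RETURN_VALUE → return -32.

-32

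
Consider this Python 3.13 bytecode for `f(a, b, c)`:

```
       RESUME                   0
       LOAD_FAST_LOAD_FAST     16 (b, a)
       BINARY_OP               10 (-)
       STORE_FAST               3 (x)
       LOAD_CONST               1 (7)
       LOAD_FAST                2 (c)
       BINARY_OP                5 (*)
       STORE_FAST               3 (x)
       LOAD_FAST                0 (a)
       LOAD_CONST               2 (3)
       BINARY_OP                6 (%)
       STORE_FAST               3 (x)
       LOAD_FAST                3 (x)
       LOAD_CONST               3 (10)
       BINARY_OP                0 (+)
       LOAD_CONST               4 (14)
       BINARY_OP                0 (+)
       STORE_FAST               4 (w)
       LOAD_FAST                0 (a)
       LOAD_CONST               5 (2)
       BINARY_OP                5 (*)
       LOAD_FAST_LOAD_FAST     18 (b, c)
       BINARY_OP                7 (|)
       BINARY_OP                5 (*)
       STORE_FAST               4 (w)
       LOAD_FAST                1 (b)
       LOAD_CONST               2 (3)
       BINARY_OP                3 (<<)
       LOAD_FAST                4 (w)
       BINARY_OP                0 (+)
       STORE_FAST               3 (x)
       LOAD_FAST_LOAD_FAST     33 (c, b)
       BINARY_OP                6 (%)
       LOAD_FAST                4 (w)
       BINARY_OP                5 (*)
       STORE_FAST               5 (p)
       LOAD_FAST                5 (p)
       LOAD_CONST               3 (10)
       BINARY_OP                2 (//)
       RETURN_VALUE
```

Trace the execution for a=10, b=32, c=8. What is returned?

640

LOAD_FAST_LOAD_FAST b,a → push 32,10. Stack: [32, 10]
BINARY_OP - → 32 - 10 = 22. Stack: [22]
STORE_FAST x → x=22. Stack: []
LOAD_CONST → push 7. Stack: [7]
LOAD_FAST c → push 8. Stack: [7, 8]
BINARY_OP * → 7 * 8 = 56. Stack: [56]
STORE_FAST x → x=56. Stack: []
LOAD_FAST a → push 10. Stack: [10]
LOAD_CONST → push 3. Stack: [10, 3]
BINARY_OP % → 10 % 3 = 1. Stack: [1]
STORE_FAST x → x=1. Stack: []
LOAD_FAST x → push 1. Stack: [1]
LOAD_CONST → push 10. Stack: [1, 10]
BINARY_OP + → 1 + 10 = 11. Stack: [11]
LOAD_CONST → push 14. Stack: [11, 14]
BINARY_OP + → 11 + 14 = 25. Stack: [25]
STORE_FAST w → w=25. Stack: []
LOAD_FAST a → push 10. Stack: [10]
LOAD_CONST → push 2. Stack: [10, 2]
BINARY_OP * → 10 * 2 = 20. Stack: [20]
LOAD_FAST_LOAD_FAST b,c → push 32,8. Stack: [20, 32, 8]
BINARY_OP | → 32 | 8 = 40. Stack: [20, 40]
BINARY_OP * → 20 * 40 = 800. Stack: [800]
STORE_FAST w → w=800. Stack: []
LOAD_FAST b → push 32. Stack: [32]
LOAD_CONST → push 3. Stack: [32, 3]
BINARY_OP << → 32 << 3 = 256. Stack: [256]
LOAD_FAST w → push 800. Stack: [256, 800]
BINARY_OP + → 256 + 800 = 1056. Stack: [1056]
STORE_FAST x → x=1056. Stack: []
LOAD_FAST_LOAD_FAST c,b → push 8,32. Stack: [8, 32]
BINARY_OP % → 8 % 32 = 8. Stack: [8]
LOAD_FAST w → push 800. Stack: [8, 800]
BINARY_OP * → 8 * 800 = 6400. Stack: [6400]
STORE_FAST p → p=6400. Stack: []
LOAD_FAST p → push 6400. Stack: [6400]
LOAD_CONST → push 10. Stack: [6400, 10]
BINARY_OP // → 6400 // 10 = 640. Stack: [640]
RETURN_VALUE → return 640.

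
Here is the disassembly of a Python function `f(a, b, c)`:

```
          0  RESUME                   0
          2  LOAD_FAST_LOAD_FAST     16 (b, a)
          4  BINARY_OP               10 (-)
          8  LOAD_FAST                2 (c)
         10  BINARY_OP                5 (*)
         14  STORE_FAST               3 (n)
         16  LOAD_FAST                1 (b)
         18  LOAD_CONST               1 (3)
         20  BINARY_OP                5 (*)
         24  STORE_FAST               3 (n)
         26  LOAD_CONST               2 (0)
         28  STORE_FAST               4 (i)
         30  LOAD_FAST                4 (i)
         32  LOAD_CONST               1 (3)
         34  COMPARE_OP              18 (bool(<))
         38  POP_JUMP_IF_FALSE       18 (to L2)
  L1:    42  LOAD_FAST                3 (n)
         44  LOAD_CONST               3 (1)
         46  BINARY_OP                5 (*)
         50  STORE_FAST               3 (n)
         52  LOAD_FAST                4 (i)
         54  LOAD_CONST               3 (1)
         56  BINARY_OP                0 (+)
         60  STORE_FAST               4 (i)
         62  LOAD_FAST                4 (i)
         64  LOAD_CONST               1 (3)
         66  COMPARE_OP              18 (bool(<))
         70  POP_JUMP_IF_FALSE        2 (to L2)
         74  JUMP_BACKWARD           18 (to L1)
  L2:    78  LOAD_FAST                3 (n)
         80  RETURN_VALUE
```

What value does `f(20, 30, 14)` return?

90

LOAD_FAST_LOAD_FAST b,a → push 30,20. Stack: [30, 20]
BINARY_OP - → 30 - 20 = 10. Stack: [10]
LOAD_FAST c → push 14. Stack: [10, 14]
BINARY_OP * → 10 * 14 = 140. Stack: [140]
STORE_FAST n → n=140. Stack: []
LOAD_FAST b → push 30. Stack: [30]
LOAD_CONST → push 3. Stack: [30, 3]
BINARY_OP * → 30 * 3 = 90. Stack: [90]
STORE_FAST n → n=90. Stack: []
LOAD_CONST → push 0. Stack: [0]
STORE_FAST i → i=0. Stack: []
LOAD_FAST i → push 0. Stack: [0]
LOAD_CONST → push 3. Stack: [0, 3]
COMPARE_OP bool(<) → 0 vs 3 = True. Stack: [True]
POP_JUMP_IF_FALSE → pop True; no jump. Stack: []
LOAD_FAST n → push 90. Stack: [90]
LOAD_CONST → push 1. Stack: [90, 1]
BINARY_OP * → 90 * 1 = 90. Stack: [90]
STORE_FAST n → n=90. Stack: []
LOAD_FAST i → push 0. Stack: [0]
LOAD_CONST → push 1. Stack: [0, 1]
BINARY_OP + → 0 + 1 = 1. Stack: [1]
STORE_FAST i → i=1. Stack: []
LOAD_FAST i → push 1. Stack: [1]
LOAD_CONST → push 3. Stack: [1, 3]
COMPARE_OP bool(<) → 1 vs 3 = True. Stack: [True]
POP_JUMP_IF_FALSE → pop True; no jump. Stack: []
LOAD_FAST n → push 90. Stack: [90]
LOAD_CONST → push 1. Stack: [90, 1]
BINARY_OP * → 90 * 1 = 90. Stack: [90]
STORE_FAST n → n=90. Stack: []
LOAD_FAST i → push 1. Stack: [1]
LOAD_CONST → push 1. Stack: [1, 1]
BINARY_OP + → 1 + 1 = 2. Stack: [2]
STORE_FAST i → i=2. Stack: []
LOAD_FAST i → push 2. Stack: [2]
LOAD_CONST → push 3. Stack: [2, 3]
COMPARE_OP bool(<) → 2 vs 3 = True. Stack: [True]
POP_JUMP_IF_FALSE → pop True; no jump. Stack: []
LOAD_FAST n → push 90. Stack: [90]
LOAD_CONST → push 1. Stack: [90, 1]
BINARY_OP * → 90 * 1 = 90. Stack: [90]
STORE_FAST n → n=90. Stack: []
LOAD_FAST i → push 2. Stack: [2]
LOAD_CONST → push 1. Stack: [2, 1]
BINARY_OP + → 2 + 1 = 3. Stack: [3]
STORE_FAST i → i=3. Stack: []
LOAD_FAST i → push 3. Stack: [3]
LOAD_CONST → push 3. Stack: [3, 3]
COMPARE_OP bool(<) → 3 vs 3 = False. Stack: [False]
POP_JUMP_IF_FALSE → pop False; jump. Stack: []
LOAD_FAST n → push 90. Stack: [90]
RETURN_VALUE → return 90.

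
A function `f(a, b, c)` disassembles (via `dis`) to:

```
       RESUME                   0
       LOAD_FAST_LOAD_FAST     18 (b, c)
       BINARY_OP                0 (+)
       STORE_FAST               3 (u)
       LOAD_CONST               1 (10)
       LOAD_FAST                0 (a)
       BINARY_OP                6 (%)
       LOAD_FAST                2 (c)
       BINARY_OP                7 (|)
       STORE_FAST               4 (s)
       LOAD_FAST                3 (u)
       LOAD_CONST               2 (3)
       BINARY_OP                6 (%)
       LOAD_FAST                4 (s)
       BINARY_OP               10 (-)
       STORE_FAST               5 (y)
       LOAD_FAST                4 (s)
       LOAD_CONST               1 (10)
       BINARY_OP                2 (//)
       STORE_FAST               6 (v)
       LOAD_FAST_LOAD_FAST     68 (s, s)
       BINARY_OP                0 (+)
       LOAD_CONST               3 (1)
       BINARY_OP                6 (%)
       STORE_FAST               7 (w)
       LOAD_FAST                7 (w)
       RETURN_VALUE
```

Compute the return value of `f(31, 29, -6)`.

0

LOAD_FAST_LOAD_FAST b,c → push 29,-6. Stack: [29, -6]
BINARY_OP + → 29 + -6 = 23. Stack: [23]
STORE_FAST u → u=23. Stack: []
LOAD_CONST → push 10. Stack: [10]
LOAD_FAST a → push 31. Stack: [10, 31]
BINARY_OP % → 10 % 31 = 10. Stack: [10]
LOAD_FAST c → push -6. Stack: [10, -6]
BINARY_OP | → 10 | -6 = -6. Stack: [-6]
STORE_FAST s → s=-6. Stack: []
LOAD_FAST u → push 23. Stack: [23]
LOAD_CONST → push 3. Stack: [23, 3]
BINARY_OP % → 23 % 3 = 2. Stack: [2]
LOAD_FAST s → push -6. Stack: [2, -6]
BINARY_OP - → 2 - -6 = 8. Stack: [8]
STORE_FAST y → y=8. Stack: []
LOAD_FAST s → push -6. Stack: [-6]
LOAD_CONST → push 10. Stack: [-6, 10]
BINARY_OP // → -6 // 10 = -1. Stack: [-1]
STORE_FAST v → v=-1. Stack: []
LOAD_FAST_LOAD_FAST s,s → push -6,-6. Stack: [-6, -6]
BINARY_OP + → -6 + -6 = -12. Stack: [-12]
LOAD_CONST → push 1. Stack: [-12, 1]
BINARY_OP % → -12 % 1 = 0. Stack: [0]
STORE_FAST w → w=0. Stack: []
LOAD_FAST w → push 0. Stack: [0]
RETURN_VALUE → return 0.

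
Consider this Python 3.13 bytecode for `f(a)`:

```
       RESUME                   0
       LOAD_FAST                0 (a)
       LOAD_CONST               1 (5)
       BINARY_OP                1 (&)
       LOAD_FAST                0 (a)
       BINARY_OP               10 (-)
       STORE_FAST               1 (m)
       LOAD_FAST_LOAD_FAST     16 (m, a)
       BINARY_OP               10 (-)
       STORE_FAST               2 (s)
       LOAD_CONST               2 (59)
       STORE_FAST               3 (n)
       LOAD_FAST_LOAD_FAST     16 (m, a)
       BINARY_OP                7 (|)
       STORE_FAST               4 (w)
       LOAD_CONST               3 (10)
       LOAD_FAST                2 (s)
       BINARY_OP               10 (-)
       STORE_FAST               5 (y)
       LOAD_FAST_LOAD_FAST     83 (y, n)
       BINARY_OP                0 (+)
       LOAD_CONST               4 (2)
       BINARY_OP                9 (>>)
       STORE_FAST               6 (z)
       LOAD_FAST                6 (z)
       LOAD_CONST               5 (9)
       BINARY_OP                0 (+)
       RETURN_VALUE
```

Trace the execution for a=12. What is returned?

31

LOAD_FAST a → push 12. Stack: [12]
LOAD_CONST → push 5. Stack: [12, 5]
BINARY_OP & → 12 & 5 = 4. Stack: [4]
LOAD_FAST a → push 12. Stack: [4, 12]
BINARY_OP - → 4 - 12 = -8. Stack: [-8]
STORE_FAST m → m=-8. Stack: []
LOAD_FAST_LOAD_FAST m,a → push -8,12. Stack: [-8, 12]
BINARY_OP - → -8 - 12 = -20. Stack: [-20]
STORE_FAST s → s=-20. Stack: []
LOAD_CONST → push 59. Stack: [59]
STORE_FAST n → n=59. Stack: []
LOAD_FAST_LOAD_FAST m,a → push -8,12. Stack: [-8, 12]
BINARY_OP | → -8 | 12 = -4. Stack: [-4]
STORE_FAST w → w=-4. Stack: []
LOAD_CONST → push 10. Stack: [10]
LOAD_FAST s → push -20. Stack: [10, -20]
BINARY_OP - → 10 - -20 = 30. Stack: [30]
STORE_FAST y → y=30. Stack: []
LOAD_FAST_LOAD_FAST y,n → push 30,59. Stack: [30, 59]
BINARY_OP + → 30 + 59 = 89. Stack: [89]
LOAD_CONST → push 2. Stack: [89, 2]
BINARY_OP >> → 89 >> 2 = 22. Stack: [22]
STORE_FAST z → z=22. Stack: []
LOAD_FAST z → push 22. Stack: [22]
LOAD_CONST → push 9. Stack: [22, 9]
BINARY_OP + → 22 + 9 = 31. Stack: [31]
RETURN_VALUE → return 31.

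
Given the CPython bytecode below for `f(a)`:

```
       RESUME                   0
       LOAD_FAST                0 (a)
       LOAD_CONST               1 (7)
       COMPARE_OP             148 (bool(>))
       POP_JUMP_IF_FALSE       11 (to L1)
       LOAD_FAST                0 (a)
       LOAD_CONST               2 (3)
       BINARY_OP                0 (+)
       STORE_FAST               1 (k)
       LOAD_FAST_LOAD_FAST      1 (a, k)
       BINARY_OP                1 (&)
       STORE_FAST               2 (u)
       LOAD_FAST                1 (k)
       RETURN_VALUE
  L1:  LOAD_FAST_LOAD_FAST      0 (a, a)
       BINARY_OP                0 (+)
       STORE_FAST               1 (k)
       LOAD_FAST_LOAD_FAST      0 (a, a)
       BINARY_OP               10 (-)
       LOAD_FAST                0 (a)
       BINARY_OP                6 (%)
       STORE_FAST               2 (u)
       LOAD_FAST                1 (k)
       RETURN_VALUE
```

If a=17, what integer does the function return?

LOAD_FAST a → push 17. Stack: [17]
LOAD_CONST → push 7. Stack: [17, 7]
COMPARE_OP bool(>) → 17 vs 7 = True. Stack: [True]
POP_JUMP_IF_FALSE → pop True; no jump. Stack: []
LOAD_FAST a → push 17. Stack: [17]
LOAD_CONST → push 3. Stack: [17, 3]
BINARY_OP + → 17 + 3 = 20. Stack: [20]
STORE_FAST k → k=20. Stack: []
LOAD_FAST_LOAD_FAST a,k → push 17,20. Stack: [17, 20]
BINARY_OP & → 17 & 20 = 16. Stack: [16]
STORE_FAST u → u=16. Stack: []
LOAD_FAST k → push 20. Stack: [20]
RETURN_VALUE → return 20.

20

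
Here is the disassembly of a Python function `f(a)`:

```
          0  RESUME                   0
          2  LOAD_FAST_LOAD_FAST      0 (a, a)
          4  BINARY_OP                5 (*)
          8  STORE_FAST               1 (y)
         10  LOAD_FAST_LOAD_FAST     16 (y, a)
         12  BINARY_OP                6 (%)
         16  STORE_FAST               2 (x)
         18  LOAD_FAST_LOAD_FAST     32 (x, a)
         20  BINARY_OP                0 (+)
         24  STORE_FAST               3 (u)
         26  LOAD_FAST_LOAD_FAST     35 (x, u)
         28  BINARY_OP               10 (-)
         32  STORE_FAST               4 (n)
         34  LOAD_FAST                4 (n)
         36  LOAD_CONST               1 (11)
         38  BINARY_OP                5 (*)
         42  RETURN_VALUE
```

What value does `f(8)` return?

-88

LOAD_FAST_LOAD_FAST a,a → push 8,8. Stack: [8, 8]
BINARY_OP * → 8 * 8 = 64. Stack: [64]
STORE_FAST y → y=64. Stack: []
LOAD_FAST_LOAD_FAST y,a → push 64,8. Stack: [64, 8]
BINARY_OP % → 64 % 8 = 0. Stack: [0]
STORE_FAST x → x=0. Stack: []
LOAD_FAST_LOAD_FAST x,a → push 0,8. Stack: [0, 8]
BINARY_OP + → 0 + 8 = 8. Stack: [8]
STORE_FAST u → u=8. Stack: []
LOAD_FAST_LOAD_FAST x,u → push 0,8. Stack: [0, 8]
BINARY_OP - → 0 - 8 = -8. Stack: [-8]
STORE_FAST n → n=-8. Stack: []
LOAD_FAST n → push -8. Stack: [-8]
LOAD_CONST → push 11. Stack: [-8, 11]
BINARY_OP * → -8 * 11 = -88. Stack: [-88]
RETURN_VALUE → return -88.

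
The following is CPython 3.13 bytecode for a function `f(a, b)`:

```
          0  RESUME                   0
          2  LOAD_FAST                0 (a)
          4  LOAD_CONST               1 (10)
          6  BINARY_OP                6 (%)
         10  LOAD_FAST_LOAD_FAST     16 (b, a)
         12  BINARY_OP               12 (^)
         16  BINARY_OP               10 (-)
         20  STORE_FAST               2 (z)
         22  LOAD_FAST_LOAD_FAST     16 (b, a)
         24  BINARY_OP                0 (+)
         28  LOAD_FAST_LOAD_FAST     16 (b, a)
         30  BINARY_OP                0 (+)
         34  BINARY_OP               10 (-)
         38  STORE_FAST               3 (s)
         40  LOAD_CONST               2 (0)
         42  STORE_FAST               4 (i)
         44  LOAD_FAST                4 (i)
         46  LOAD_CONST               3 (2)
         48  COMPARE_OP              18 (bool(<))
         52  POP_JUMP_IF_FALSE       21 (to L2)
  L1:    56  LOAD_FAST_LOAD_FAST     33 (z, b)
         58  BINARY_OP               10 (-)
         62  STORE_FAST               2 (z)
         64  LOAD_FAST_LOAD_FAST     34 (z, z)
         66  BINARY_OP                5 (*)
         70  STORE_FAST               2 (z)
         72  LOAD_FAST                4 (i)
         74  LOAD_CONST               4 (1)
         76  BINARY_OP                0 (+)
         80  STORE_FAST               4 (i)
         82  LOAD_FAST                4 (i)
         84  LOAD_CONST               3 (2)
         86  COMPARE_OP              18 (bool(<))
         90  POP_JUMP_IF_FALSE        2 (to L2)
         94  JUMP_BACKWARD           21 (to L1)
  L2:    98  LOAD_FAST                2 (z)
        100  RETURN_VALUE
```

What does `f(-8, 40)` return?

3600

LOAD_FAST a → push -8. Stack: [-8]
LOAD_CONST → push 10. Stack: [-8, 10]
BINARY_OP % → -8 % 10 = 2. Stack: [2]
LOAD_FAST_LOAD_FAST b,a → push 40,-8. Stack: [2, 40, -8]
BINARY_OP ^ → 40 ^ -8 = -48. Stack: [2, -48]
BINARY_OP - → 2 - -48 = 50. Stack: [50]
STORE_FAST z → z=50. Stack: []
LOAD_FAST_LOAD_FAST b,a → push 40,-8. Stack: [40, -8]
BINARY_OP + → 40 + -8 = 32. Stack: [32]
LOAD_FAST_LOAD_FAST b,a → push 40,-8. Stack: [32, 40, -8]
BINARY_OP + → 40 + -8 = 32. Stack: [32, 32]
BINARY_OP - → 32 - 32 = 0. Stack: [0]
STORE_FAST s → s=0. Stack: []
LOAD_CONST → push 0. Stack: [0]
STORE_FAST i → i=0. Stack: []
LOAD_FAST i → push 0. Stack: [0]
LOAD_CONST → push 2. Stack: [0, 2]
COMPARE_OP bool(<) → 0 vs 2 = True. Stack: [True]
POP_JUMP_IF_FALSE → pop True; no jump. Stack: []
LOAD_FAST_LOAD_FAST z,b → push 50,40. Stack: [50, 40]
BINARY_OP - → 50 - 40 = 10. Stack: [10]
STORE_FAST z → z=10. Stack: []
LOAD_FAST_LOAD_FAST z,z → push 10,10. Stack: [10, 10]
BINARY_OP * → 10 * 10 = 100. Stack: [100]
STORE_FAST z → z=100. Stack: []
LOAD_FAST i → push 0. Stack: [0]
LOAD_CONST → push 1. Stack: [0, 1]
BINARY_OP + → 0 + 1 = 1. Stack: [1]
STORE_FAST i → i=1. Stack: []
LOAD_FAST i → push 1. Stack: [1]
LOAD_CONST → push 2. Stack: [1, 2]
COMPARE_OP bool(<) → 1 vs 2 = True. Stack: [True]
POP_JUMP_IF_FALSE → pop True; no jump. Stack: []
LOAD_FAST_LOAD_FAST z,b → push 100,40. Stack: [100, 40]
BINARY_OP - → 100 - 40 = 60. Stack: [60]
STORE_FAST z → z=60. Stack: []
LOAD_FAST_LOAD_FAST z,z → push 60,60. Stack: [60, 60]
BINARY_OP * → 60 * 60 = 3600. Stack: [3600]
STORE_FAST z → z=3600. Stack: []
LOAD_FAST i → push 1. Stack: [1]
LOAD_CONST → push 1. Stack: [1, 1]
BINARY_OP + → 1 + 1 = 2. Stack: [2]
STORE_FAST i → i=2. Stack: []
LOAD_FAST i → push 2. Stack: [2]
LOAD_CONST → push 2. Stack: [2, 2]
COMPARE_OP bool(<) → 2 vs 2 = False. Stack: [False]
POP_JUMP_IF_FALSE → pop False; jump. Stack: []
LOAD_FAST z → push 3600. Stack: [3600]
RETURN_VALUE → return 3600.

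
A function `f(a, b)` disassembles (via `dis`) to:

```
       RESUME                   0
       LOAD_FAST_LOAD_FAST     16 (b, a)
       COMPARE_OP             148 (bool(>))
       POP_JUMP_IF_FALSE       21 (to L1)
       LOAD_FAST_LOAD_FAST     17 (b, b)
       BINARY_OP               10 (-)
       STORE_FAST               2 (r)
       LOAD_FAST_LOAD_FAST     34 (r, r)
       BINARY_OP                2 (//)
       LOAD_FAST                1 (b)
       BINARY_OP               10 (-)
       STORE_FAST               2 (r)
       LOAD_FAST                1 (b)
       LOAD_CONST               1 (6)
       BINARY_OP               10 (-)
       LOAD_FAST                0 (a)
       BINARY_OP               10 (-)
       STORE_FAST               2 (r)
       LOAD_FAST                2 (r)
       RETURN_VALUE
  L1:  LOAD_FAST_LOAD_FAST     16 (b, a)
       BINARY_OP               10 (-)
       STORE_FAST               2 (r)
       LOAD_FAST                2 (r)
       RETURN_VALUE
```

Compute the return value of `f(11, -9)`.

LOAD_FAST_LOAD_FAST b,a → push -9,11. Stack: [-9, 11]
COMPARE_OP bool(>) → -9 vs 11 = False. Stack: [False]
POP_JUMP_IF_FALSE → pop False; jump. Stack: []
LOAD_FAST_LOAD_FAST b,a → push -9,11. Stack: [-9, 11]
BINARY_OP - → -9 - 11 = -20. Stack: [-20]
STORE_FAST r → r=-20. Stack: []
LOAD_FAST r → push -20. Stack: [-20]
RETURN_VALUE → return -20.

-20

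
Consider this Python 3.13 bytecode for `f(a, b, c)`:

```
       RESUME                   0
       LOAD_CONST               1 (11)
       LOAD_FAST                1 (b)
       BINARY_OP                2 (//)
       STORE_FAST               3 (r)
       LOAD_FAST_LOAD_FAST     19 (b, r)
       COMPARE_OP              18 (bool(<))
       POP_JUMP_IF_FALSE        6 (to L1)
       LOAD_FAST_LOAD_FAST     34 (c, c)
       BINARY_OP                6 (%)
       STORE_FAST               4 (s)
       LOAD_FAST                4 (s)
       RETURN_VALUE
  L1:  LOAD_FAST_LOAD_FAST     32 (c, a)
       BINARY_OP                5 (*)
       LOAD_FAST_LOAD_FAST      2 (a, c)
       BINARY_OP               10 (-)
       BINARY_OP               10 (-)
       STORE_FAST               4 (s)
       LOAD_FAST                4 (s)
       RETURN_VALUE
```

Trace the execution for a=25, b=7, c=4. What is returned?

LOAD_CONST → push 11. Stack: [11]
LOAD_FAST b → push 7. Stack: [11, 7]
BINARY_OP // → 11 // 7 = 1. Stack: [1]
STORE_FAST r → r=1. Stack: []
LOAD_FAST_LOAD_FAST b,r → push 7,1. Stack: [7, 1]
COMPARE_OP bool(<) → 7 vs 1 = False. Stack: [False]
POP_JUMP_IF_FALSE → pop False; jump. Stack: []
LOAD_FAST_LOAD_FAST c,a → push 4,25. Stack: [4, 25]
BINARY_OP * → 4 * 25 = 100. Stack: [100]
LOAD_FAST_LOAD_FAST a,c → push 25,4. Stack: [100, 25, 4]
BINARY_OP - → 25 - 4 = 21. Stack: [100, 21]
BINARY_OP - → 100 - 21 = 79. Stack: [79]
STORE_FAST s → s=79. Stack: []
LOAD_FAST s → push 79. Stack: [79]
RETURN_VALUE → return 79.

79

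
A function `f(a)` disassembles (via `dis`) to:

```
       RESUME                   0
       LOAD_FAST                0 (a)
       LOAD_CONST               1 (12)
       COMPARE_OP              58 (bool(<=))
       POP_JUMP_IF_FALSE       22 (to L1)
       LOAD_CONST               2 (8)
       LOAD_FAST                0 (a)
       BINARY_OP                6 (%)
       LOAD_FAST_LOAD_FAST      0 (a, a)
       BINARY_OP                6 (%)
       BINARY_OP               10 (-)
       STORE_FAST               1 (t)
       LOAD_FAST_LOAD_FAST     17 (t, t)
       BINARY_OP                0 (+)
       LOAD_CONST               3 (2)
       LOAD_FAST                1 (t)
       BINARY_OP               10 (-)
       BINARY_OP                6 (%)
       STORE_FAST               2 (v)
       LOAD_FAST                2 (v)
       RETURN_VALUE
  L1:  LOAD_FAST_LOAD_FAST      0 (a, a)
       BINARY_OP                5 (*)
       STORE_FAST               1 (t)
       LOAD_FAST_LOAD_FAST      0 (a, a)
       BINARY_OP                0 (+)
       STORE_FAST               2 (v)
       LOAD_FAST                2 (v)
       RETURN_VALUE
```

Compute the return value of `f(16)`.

LOAD_FAST a → push 16. Stack: [16]
LOAD_CONST → push 12. Stack: [16, 12]
COMPARE_OP bool(<=) → 16 vs 12 = False. Stack: [False]
POP_JUMP_IF_FALSE → pop False; jump. Stack: []
LOAD_FAST_LOAD_FAST a,a → push 16,16. Stack: [16, 16]
BINARY_OP * → 16 * 16 = 256. Stack: [256]
STORE_FAST t → t=256. Stack: []
LOAD_FAST_LOAD_FAST a,a → push 16,16. Stack: [16, 16]
BINARY_OP + → 16 + 16 = 32. Stack: [32]
STORE_FAST v → v=32. Stack: []
LOAD_FAST v → push 32. Stack: [32]
RETURN_VALUE → return 32.

32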